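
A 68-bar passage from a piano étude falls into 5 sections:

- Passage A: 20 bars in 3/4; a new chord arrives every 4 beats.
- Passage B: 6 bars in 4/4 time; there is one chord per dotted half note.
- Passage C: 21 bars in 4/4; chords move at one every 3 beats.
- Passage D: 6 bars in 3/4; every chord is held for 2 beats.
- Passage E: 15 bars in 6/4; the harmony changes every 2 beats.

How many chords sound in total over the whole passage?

A has 60 beats and chords last 4 each, so 15 chords.
B has 24 beats and chords last 3 each, so 8 chords.
C has 84 beats and chords last 3 each, so 28 chords.
D has 18 beats and chords last 2 each, so 9 chords.
E has 90 beats and chords last 2 each, so 45 chords.
Total: 15 + 8 + 28 + 9 + 45 = 105.

105 chords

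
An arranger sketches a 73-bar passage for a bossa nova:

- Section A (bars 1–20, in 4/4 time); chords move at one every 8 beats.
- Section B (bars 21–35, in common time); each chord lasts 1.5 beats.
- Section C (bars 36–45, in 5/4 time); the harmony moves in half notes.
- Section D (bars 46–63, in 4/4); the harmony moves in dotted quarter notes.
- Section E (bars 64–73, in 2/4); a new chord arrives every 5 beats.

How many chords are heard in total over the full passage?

127 chords

A has 80 beats and chords last 8 each, so 10 chords.
B has 60 beats and chords last 1.5 each, so 40 chords.
C has 50 beats and chords last 2 each, so 25 chords.
D has 72 beats and chords last 1.5 each, so 48 chords.
E has 20 beats and chords last 5 each, so 4 chords.
Total: 10 + 40 + 25 + 48 + 4 = 127.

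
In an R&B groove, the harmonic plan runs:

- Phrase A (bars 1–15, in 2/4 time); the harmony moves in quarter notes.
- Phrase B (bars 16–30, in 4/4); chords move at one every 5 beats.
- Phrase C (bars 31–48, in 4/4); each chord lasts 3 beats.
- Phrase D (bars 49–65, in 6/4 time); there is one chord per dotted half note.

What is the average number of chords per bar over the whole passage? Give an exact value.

20/13 chords per bar

A: 15 bars of 2 beats is 30 beats; at 1 beat each that's 30 chords.
B: 15 bars of 4 beats is 60 beats; at 5 beats each that's 12 chords.
C: 18 bars of 4 beats is 72 beats; at 3 beats each that's 24 chords.
D: 17 bars of 6 beats is 102 beats; at 3 beats each that's 34 chords.
Overall: 100 chords over 65 bars → 100/65 = 20/13 chords per bar.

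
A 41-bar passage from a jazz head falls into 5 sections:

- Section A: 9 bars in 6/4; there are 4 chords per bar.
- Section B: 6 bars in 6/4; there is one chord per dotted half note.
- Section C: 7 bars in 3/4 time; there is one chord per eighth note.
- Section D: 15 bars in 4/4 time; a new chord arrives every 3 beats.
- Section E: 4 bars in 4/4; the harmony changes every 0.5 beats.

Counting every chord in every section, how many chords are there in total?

142 chords

A: 9 bars × 6 beats = 54 beats; 1.5 beats/chord → 36 chords.
B: 6 bars × 6 beats = 36 beats; 3 beats/chord → 12 chords.
C: 7 bars × 3 beats = 21 beats; 0.5 beats/chord → 42 chords.
D: 15 bars × 4 beats = 60 beats; 3 beats/chord → 20 chords.
E: 4 bars × 4 beats = 16 beats; 0.5 beats/chord → 32 chords.
Total: 36 + 12 + 42 + 20 + 32 = 142.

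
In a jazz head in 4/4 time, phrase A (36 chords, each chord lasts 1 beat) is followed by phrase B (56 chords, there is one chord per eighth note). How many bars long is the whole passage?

A: 36 × 1 = 36 beats = 9 bars.
B: 56 × 0.5 = 28 beats = 7 bars.
Total: 9 + 7 = 16 bars.

16 bars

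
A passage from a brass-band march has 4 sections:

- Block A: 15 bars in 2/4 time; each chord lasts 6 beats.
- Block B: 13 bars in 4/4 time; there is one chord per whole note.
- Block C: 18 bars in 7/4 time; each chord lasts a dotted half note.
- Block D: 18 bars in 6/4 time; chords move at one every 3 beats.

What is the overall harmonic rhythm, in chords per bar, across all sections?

A: 15 bars of 2 beats is 30 beats; at 6 beats each that's 5 chords.
B: 13 bars of 4 beats is 52 beats; at 4 beats each that's 13 chords.
C: 18 bars of 7 beats is 126 beats; at 3 beats each that's 42 chords.
D: 18 bars of 6 beats is 108 beats; at 3 beats each that's 36 chords.
Overall: 96 chords over 64 bars → 96/64 = 1.5 chords per bar.

1.5 chords per bar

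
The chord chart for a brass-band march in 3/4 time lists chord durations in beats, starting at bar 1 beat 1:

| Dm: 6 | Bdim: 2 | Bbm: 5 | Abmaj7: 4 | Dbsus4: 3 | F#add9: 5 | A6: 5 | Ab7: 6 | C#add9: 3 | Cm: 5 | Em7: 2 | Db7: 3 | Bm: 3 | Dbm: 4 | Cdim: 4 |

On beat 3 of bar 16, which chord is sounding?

Db7

Beat 3 of bar 16 is beat (16−1)×3 + 3 = 48 overall.
Running totals: Dm ends at 6, Bdim ends at 8, Bbm ends at 13, Abmaj7 ends at 17, Dbsus4 ends at 20, F#add9 ends at 25, A6 ends at 30, Ab7 ends at 36, C#add9 ends at 39, Cm ends at 44, Em7 ends at 46, Db7 ends at 49.
Beat 48 falls within Db7.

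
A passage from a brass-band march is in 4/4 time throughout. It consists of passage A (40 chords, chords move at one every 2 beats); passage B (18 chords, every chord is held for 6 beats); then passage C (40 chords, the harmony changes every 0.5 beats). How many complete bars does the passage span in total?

A: 40 × 2 = 80 beats = 20 bars.
B: 18 × 6 = 108 beats = 27 bars.
C: 40 × 0.5 = 20 beats = 5 bars.
Total: 20 + 27 + 5 = 52 bars.

52 bars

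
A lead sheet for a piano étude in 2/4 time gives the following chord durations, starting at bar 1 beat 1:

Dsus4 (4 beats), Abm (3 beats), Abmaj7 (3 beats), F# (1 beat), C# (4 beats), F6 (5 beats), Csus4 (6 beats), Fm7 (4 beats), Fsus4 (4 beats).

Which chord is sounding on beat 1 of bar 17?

Beat 1 of bar 17 is beat (17−1)×2 + 1 = 33 overall.
Running totals: Dsus4 ends at 4, Abm ends at 7, Abmaj7 ends at 10, F# ends at 11, C# ends at 15, F6 ends at 20, Csus4 ends at 26, Fm7 ends at 30, Fsus4 ends at 34.
Beat 33 falls within Fsus4.

Fsus4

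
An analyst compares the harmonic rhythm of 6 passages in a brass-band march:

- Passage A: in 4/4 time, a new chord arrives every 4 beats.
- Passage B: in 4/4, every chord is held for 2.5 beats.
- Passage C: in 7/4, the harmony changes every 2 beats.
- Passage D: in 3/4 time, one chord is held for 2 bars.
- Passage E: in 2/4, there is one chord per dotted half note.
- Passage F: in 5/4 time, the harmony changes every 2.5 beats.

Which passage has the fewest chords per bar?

Passage D

A: 4/4 = 1 chord/bar.
B: 4/2.5 = 1.6 chords/bar.
C: 7/2 = 3.5 chords/bar.
D: 3/6 = 0.5 chords/bar.
E: 2/3 = 2/3 chords/bar.
F: 5/2.5 = 2 chords/bar.
Slowest is D at 0.5 chords/bar.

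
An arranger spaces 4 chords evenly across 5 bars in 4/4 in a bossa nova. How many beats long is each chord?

5 beats

5 bars × 4 beats/bar = 20 beats total.
20 beats ÷ 4 chords = 5 beats per chord.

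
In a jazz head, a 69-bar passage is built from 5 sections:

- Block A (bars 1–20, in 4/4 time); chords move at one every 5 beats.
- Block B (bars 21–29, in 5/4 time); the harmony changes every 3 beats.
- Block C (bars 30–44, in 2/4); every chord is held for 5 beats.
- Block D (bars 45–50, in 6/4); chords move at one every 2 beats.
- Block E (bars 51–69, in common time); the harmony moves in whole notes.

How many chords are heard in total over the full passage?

A: 20·4 = 80 beats, 80/5 = 16 chords.
B: 9·5 = 45 beats, 45/3 = 15 chords.
C: 15·2 = 30 beats, 30/5 = 6 chords.
D: 6·6 = 36 beats, 36/2 = 18 chords.
E: 19·4 = 76 beats, 76/4 = 19 chords.
Total: 16 + 15 + 6 + 18 + 19 = 74.

74 chords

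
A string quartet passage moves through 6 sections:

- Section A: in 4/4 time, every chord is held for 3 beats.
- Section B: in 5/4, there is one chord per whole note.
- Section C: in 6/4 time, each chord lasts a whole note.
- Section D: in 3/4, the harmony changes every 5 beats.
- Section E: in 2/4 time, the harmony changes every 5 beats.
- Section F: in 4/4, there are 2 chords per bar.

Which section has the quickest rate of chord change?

Section F

A: 4 beats/bar ÷ 3 beats/chord = 4/3 chords/bar.
B: 5 beats/bar ÷ 4 beats/chord = 1.25 chords/bar.
C: 6 beats/bar ÷ 4 beats/chord = 1.5 chords/bar.
D: 3 beats/bar ÷ 5 beats/chord = 0.6 chords/bar.
E: 2 beats/bar ÷ 5 beats/chord = 0.4 chords/bar.
F: 4 beats/bar ÷ 2 beats/chord = 2 chords/bar.
Fastest is F at 2 chords/bar.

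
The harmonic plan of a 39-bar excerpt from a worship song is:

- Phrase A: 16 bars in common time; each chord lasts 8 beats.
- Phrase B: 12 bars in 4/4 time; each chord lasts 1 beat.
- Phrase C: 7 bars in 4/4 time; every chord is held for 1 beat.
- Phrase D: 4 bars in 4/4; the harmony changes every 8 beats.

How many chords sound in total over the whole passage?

A: 16·4 = 64 beats, 64/8 = 8 chords.
B: 12·4 = 48 beats, 48/1 = 48 chords.
C: 7·4 = 28 beats, 28/1 = 28 chords.
D: 4·4 = 16 beats, 16/8 = 2 chords.
Total: 8 + 48 + 28 + 2 = 86.

86 chords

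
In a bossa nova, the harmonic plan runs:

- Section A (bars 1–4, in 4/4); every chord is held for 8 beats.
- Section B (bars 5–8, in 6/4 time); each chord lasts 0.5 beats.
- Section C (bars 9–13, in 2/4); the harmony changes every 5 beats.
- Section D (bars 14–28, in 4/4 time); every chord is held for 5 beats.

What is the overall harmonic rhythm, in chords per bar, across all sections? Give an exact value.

A: 4 bars of 4 beats is 16 beats; at 8 beats each that's 2 chords.
B: 4 bars of 6 beats is 24 beats; at 0.5 beats each that's 48 chords.
C: 5 bars of 2 beats is 10 beats; at 5 beats each that's 2 chords.
D: 15 bars of 4 beats is 60 beats; at 5 beats each that's 12 chords.
Overall: 64 chords over 28 bars → 64/28 = 16/7 chords per bar.

16/7 chords per bar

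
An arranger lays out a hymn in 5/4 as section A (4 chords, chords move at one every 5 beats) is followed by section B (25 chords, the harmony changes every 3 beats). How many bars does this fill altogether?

19 bars

A: 4 × 5 = 20 beats = 4 bars.
B: 25 × 3 = 75 beats = 15 bars.
Total: 4 + 15 = 19 bars.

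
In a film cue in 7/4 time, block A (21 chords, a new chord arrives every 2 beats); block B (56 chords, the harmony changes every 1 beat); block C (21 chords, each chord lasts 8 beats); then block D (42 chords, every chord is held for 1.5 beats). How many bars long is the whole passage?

47 bars

A: 21 × 2 = 42 beats = 6 bars.
B: 56 × 1 = 56 beats = 8 bars.
C: 21 × 8 = 168 beats = 24 bars.
D: 42 × 1.5 = 63 beats = 9 bars.
Total: 6 + 8 + 24 + 9 = 47 bars.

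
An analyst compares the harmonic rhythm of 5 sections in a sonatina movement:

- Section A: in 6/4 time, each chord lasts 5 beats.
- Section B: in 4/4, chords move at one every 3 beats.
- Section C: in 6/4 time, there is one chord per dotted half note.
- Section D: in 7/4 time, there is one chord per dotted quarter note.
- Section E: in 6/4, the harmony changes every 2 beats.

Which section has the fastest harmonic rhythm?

Section D

A: 6/5 = 1.2 chords/bar.
B: 4/3 = 4/3 chords/bar.
C: 6/3 = 2 chords/bar.
D: 7/1.5 = 14/3 chords/bar.
E: 6/2 = 3 chords/bar.
Fastest is D at 14/3 chords/bar.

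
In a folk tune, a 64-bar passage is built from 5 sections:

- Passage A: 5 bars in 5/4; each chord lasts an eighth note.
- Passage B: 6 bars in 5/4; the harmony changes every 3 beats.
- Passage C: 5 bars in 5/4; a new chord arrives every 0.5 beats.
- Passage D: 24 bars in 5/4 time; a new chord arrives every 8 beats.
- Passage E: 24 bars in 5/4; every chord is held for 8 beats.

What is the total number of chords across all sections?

A has 25 beats and chords last 0.5 each, so 50 chords.
B has 30 beats and chords last 3 each, so 10 chords.
C has 25 beats and chords last 0.5 each, so 50 chords.
D has 120 beats and chords last 8 each, so 15 chords.
E has 120 beats and chords last 8 each, so 15 chords.
Total: 50 + 10 + 50 + 15 + 15 = 140.

140 chords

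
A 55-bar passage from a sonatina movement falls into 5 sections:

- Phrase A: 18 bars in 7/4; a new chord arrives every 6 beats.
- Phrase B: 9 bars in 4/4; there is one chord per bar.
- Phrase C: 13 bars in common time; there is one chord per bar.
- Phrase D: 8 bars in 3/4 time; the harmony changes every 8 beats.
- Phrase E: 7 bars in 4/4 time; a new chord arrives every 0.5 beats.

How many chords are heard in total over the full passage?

102 chords

A has 126 beats and chords last 6 each, so 21 chords.
B has 36 beats and chords last 4 each, so 9 chords.
C has 52 beats and chords last 4 each, so 13 chords.
D has 24 beats and chords last 8 each, so 3 chords.
E has 28 beats and chords last 0.5 each, so 56 chords.
Total: 21 + 9 + 13 + 3 + 56 = 102.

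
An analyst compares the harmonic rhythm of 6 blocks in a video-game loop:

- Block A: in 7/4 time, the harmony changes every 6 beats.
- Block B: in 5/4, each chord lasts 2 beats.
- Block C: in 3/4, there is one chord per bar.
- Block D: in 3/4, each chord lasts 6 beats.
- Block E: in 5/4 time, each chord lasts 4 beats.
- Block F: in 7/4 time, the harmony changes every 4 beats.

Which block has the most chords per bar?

Block B

A: 7/6 = 7/6 chords/bar.
B: 5/2 = 2.5 chords/bar.
C: 3/3 = 1 chord/bar.
D: 3/6 = 0.5 chords/bar.
E: 5/4 = 1.25 chords/bar.
F: 7/4 = 1.75 chords/bar.
Fastest is B at 2.5 chords/bar.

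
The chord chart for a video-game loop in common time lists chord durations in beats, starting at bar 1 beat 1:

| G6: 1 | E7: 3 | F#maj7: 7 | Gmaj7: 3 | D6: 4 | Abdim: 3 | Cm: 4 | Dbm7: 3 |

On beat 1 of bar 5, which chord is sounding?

D6

Beat 1 of bar 5 is beat (5−1)×4 + 1 = 17 overall.
Running totals: G6 ends at 1, E7 ends at 4, F#maj7 ends at 11, Gmaj7 ends at 14, D6 ends at 18.
Beat 17 falls within D6.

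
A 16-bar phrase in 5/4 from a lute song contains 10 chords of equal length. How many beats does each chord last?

8 beats

16 bars × 5 beats/bar = 80 beats total.
80 beats ÷ 10 chords = 8 beats per chord.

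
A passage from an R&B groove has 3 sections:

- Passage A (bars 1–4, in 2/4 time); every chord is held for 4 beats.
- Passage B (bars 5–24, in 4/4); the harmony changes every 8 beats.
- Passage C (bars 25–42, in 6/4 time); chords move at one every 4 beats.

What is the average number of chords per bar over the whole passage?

13/14 chords per bar

A: 4 bars of 2 beats is 8 beats; at 4 beats each that's 2 chords.
B: 20 bars of 4 beats is 80 beats; at 8 beats each that's 10 chords.
C: 18 bars of 6 beats is 108 beats; at 4 beats each that's 27 chords.
Overall: 39 chords over 42 bars → 39/42 = 13/14 chords per bar.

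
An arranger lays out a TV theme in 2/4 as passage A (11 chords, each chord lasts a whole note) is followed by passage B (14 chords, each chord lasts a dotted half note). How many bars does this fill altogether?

A: 11 × 4 = 44 beats = 22 bars.
B: 14 × 3 = 42 beats = 21 bars.
Total: 22 + 21 = 43 bars.

43 bars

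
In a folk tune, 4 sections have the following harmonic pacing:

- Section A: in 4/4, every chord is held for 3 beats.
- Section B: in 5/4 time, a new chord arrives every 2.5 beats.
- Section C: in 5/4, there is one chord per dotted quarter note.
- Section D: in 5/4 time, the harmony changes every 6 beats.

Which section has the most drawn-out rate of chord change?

A: 4 beats/bar ÷ 3 beats/chord = 4/3 chords/bar.
B: 5 beats/bar ÷ 2.5 beats/chord = 2 chords/bar.
C: 5 beats/bar ÷ 1.5 beats/chord = 10/3 chords/bar.
D: 5 beats/bar ÷ 6 beats/chord = 5/6 chords/bar.
Slowest is D at 5/6 chords/bar.

Section D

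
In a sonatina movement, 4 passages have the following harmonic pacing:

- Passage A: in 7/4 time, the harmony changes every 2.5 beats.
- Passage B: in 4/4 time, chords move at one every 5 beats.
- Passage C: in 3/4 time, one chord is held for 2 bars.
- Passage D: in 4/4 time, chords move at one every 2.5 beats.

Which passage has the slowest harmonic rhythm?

Passage C

A: each chord is 2.5 beats in 7/4, so 2.8 per bar.
B: each chord is 5 beats in 4/4, so 0.8 per bar.
C: each chord is 6 beats in 3/4, so 0.5 per bar.
D: each chord is 2.5 beats in 4/4, so 1.6 per bar.
Slowest is C at 0.5 chords/bar.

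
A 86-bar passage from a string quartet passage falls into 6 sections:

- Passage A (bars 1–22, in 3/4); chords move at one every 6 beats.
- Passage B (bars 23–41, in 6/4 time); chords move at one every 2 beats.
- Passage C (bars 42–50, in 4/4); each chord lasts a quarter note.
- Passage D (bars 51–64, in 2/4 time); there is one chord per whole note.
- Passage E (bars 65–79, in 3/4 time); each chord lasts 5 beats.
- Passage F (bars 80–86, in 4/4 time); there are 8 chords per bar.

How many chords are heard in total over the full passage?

176 chords

A: 22 bars × 3 beats = 66 beats; 6 beats/chord → 11 chords.
B: 19 bars × 6 beats = 114 beats; 2 beats/chord → 57 chords.
C: 9 bars × 4 beats = 36 beats; 1 beat/chord → 36 chords.
D: 14 bars × 2 beats = 28 beats; 4 beats/chord → 7 chords.
E: 15 bars × 3 beats = 45 beats; 5 beats/chord → 9 chords.
F: 7 bars × 4 beats = 28 beats; 0.5 beats/chord → 56 chords.
Total: 11 + 57 + 36 + 7 + 9 + 56 = 176.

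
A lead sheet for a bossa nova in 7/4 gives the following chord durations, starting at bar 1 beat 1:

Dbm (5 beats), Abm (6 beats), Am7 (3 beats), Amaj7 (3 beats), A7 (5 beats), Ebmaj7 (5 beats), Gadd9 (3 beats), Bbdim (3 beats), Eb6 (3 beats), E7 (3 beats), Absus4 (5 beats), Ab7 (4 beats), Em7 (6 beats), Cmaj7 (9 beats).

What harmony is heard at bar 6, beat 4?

E7

Beat 4 of bar 6 is beat (6−1)×7 + 4 = 39 overall.
Running totals: Dbm ends at 5, Abm ends at 11, Am7 ends at 14, Amaj7 ends at 17, A7 ends at 22, Ebmaj7 ends at 27, Gadd9 ends at 30, Bbdim ends at 33, Eb6 ends at 36, E7 ends at 39.
Beat 39 falls within E7.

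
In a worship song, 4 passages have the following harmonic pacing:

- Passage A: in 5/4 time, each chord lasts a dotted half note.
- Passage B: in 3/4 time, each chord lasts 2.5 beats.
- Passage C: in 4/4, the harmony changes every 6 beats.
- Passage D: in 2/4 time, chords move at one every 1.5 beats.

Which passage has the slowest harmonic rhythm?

Passage C

A: each chord is 3 beats in 5/4, so 5/3 per bar.
B: each chord is 2.5 beats in 3/4, so 1.2 per bar.
C: each chord is 6 beats in 4/4, so 2/3 per bar.
D: each chord is 1.5 beats in 2/4, so 4/3 per bar.
Slowest is C at 2/3 chords/bar.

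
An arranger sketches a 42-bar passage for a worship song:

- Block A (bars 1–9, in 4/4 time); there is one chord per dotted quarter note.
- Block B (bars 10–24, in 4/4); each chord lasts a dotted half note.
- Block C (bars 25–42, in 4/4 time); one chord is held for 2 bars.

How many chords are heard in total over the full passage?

53 chords

A: 9·4 = 36 beats, 36/1.5 = 24 chords.
B: 15·4 = 60 beats, 60/3 = 20 chords.
C: 18·4 = 72 beats, 72/8 = 9 chords.
Total: 24 + 20 + 9 = 53.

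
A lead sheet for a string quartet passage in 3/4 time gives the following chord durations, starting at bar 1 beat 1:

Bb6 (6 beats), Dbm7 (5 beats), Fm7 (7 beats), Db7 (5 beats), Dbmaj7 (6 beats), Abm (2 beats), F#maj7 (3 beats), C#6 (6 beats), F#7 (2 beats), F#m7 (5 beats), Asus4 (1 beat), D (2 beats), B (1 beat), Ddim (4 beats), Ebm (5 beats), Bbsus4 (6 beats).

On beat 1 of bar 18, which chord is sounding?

Ddim

Beat 1 of bar 18 is beat (18−1)×3 + 1 = 52 overall.
Running totals: Bb6 ends at 6, Dbm7 ends at 11, Fm7 ends at 18, Db7 ends at 23, Dbmaj7 ends at 29, Abm ends at 31, F#maj7 ends at 34, C#6 ends at 40, F#7 ends at 42, F#m7 ends at 47, Asus4 ends at 48, D ends at 50, B ends at 51, Ddim ends at 55.
Beat 52 falls within Ddim.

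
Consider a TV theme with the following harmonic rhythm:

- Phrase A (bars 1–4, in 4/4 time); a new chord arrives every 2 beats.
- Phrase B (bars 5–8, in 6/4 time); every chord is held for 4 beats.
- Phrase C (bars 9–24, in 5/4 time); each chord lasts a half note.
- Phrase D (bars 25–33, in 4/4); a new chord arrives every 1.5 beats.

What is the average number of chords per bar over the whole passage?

26/11 chords per bar

A: 4 bars of 4 beats is 16 beats; at 2 beats each that's 8 chords.
B: 4 bars of 6 beats is 24 beats; at 4 beats each that's 6 chords.
C: 16 bars of 5 beats is 80 beats; at 2 beats each that's 40 chords.
D: 9 bars of 4 beats is 36 beats; at 1.5 beats each that's 24 chords.
Overall: 78 chords over 33 bars → 78/33 = 26/11 chords per bar.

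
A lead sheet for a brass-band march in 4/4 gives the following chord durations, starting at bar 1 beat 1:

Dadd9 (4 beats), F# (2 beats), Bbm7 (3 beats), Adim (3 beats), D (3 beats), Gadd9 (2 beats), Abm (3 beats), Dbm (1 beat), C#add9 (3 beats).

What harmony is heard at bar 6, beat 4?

Beat 4 of bar 6 is beat (6−1)×4 + 4 = 24 overall.
Running totals: Dadd9 ends at 4, F# ends at 6, Bbm7 ends at 9, Adim ends at 12, D ends at 15, Gadd9 ends at 17, Abm ends at 20, Dbm ends at 21, C#add9 ends at 24.
Beat 24 falls within C#add9.

C#add9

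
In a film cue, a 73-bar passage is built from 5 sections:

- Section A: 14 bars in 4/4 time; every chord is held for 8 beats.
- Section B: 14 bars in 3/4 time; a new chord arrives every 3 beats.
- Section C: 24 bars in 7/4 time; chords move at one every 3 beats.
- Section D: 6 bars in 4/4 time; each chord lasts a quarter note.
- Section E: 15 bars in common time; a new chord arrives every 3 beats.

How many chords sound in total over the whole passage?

121 chords

A has 56 beats and chords last 8 each, so 7 chords.
B has 42 beats and chords last 3 each, so 14 chords.
C has 168 beats and chords last 3 each, so 56 chords.
D has 24 beats and chords last 1 each, so 24 chords.
E has 60 beats and chords last 3 each, so 20 chords.
Total: 7 + 14 + 56 + 24 + 20 = 121.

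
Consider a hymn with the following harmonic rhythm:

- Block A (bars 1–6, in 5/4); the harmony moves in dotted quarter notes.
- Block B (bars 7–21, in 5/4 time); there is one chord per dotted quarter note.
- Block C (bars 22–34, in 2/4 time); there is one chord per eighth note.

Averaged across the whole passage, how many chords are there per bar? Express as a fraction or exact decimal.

A: 6 × 5 = 30 beats ÷ 1.5 = 20 chords.
B: 15 × 5 = 75 beats ÷ 1.5 = 50 chords.
C: 13 × 2 = 26 beats ÷ 0.5 = 52 chords.
Overall: 122 chords over 34 bars → 122/34 = 61/17 chords per bar.

61/17 chords per bar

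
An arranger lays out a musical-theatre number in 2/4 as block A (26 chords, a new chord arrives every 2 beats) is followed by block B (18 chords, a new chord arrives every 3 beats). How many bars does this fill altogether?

53 bars

A: 26 × 2 = 52 beats = 26 bars.
B: 18 × 3 = 54 beats = 27 bars.
Total: 26 + 27 = 53 bars.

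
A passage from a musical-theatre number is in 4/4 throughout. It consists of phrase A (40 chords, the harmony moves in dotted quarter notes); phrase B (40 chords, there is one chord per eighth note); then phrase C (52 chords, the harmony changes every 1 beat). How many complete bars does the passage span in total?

33 bars

A: 40 × 1.5 = 60 beats = 15 bars.
B: 40 × 0.5 = 20 beats = 5 bars.
C: 52 × 1 = 52 beats = 13 bars.
Total: 15 + 5 + 13 = 33 bars.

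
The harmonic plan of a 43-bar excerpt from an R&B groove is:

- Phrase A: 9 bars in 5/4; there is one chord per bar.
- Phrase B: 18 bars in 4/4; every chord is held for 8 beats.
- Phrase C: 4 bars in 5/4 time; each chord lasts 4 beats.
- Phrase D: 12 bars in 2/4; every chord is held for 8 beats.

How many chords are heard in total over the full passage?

A: 9·5 = 45 beats, 45/5 = 9 chords.
B: 18·4 = 72 beats, 72/8 = 9 chords.
C: 4·5 = 20 beats, 20/4 = 5 chords.
D: 12·2 = 24 beats, 24/8 = 3 chords.
Total: 9 + 9 + 5 + 3 = 26.

26 chords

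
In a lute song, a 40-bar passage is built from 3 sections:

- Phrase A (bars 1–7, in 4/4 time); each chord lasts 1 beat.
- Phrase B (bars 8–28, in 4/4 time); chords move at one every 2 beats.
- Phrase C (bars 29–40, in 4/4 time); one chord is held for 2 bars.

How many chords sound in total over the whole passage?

76 chords

A: 7 bars × 4 beats = 28 beats; 1 beat/chord → 28 chords.
B: 21 bars × 4 beats = 84 beats; 2 beats/chord → 42 chords.
C: 12 bars × 4 beats = 48 beats; 8 beats/chord → 6 chords.
Total: 28 + 42 + 6 = 76.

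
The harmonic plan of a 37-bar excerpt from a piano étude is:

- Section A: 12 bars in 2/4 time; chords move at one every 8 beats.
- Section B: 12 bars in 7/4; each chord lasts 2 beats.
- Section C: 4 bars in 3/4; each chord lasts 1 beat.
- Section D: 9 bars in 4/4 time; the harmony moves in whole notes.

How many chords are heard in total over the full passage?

A: 12 bars × 2 beats = 24 beats; 8 beats/chord → 3 chords.
B: 12 bars × 7 beats = 84 beats; 2 beats/chord → 42 chords.
C: 4 bars × 3 beats = 12 beats; 1 beat/chord → 12 chords.
D: 9 bars × 4 beats = 36 beats; 4 beats/chord → 9 chords.
Total: 3 + 42 + 12 + 9 = 66.

66 chords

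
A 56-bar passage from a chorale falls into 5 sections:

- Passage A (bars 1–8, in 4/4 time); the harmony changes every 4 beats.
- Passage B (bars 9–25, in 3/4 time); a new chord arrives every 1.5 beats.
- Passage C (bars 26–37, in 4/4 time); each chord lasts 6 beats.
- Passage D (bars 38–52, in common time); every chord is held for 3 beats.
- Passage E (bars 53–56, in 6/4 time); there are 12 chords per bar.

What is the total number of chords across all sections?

118 chords

A: 8 bars × 4 beats = 32 beats; 4 beats/chord → 8 chords.
B: 17 bars × 3 beats = 51 beats; 1.5 beats/chord → 34 chords.
C: 12 bars × 4 beats = 48 beats; 6 beats/chord → 8 chords.
D: 15 bars × 4 beats = 60 beats; 3 beats/chord → 20 chords.
E: 4 bars × 6 beats = 24 beats; 0.5 beats/chord → 48 chords.
Total: 8 + 34 + 8 + 20 + 48 = 118.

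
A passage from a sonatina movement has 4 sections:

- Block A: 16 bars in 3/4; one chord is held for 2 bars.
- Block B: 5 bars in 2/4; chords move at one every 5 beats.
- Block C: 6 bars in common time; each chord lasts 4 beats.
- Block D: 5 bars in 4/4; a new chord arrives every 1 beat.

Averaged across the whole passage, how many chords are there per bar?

1.125 chords per bar

A: 16 bars of 3 beats is 48 beats; at 6 beats each that's 8 chords.
B: 5 bars of 2 beats is 10 beats; at 5 beats each that's 2 chords.
C: 6 bars of 4 beats is 24 beats; at 4 beats each that's 6 chords.
D: 5 bars of 4 beats is 20 beats; at 1 beat each that's 20 chords.
Overall: 36 chords over 32 bars → 36/32 = 1.125 chords per bar.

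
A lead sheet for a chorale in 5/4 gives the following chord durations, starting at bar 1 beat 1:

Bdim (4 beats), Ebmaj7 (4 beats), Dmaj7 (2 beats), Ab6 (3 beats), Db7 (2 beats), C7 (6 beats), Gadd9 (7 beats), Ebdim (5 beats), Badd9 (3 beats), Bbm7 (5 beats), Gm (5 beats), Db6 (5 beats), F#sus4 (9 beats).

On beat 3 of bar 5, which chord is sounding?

Gadd9

Beat 3 of bar 5 is beat (5−1)×5 + 3 = 23 overall.
Running totals: Bdim ends at 4, Ebmaj7 ends at 8, Dmaj7 ends at 10, Ab6 ends at 13, Db7 ends at 15, C7 ends at 21, Gadd9 ends at 28.
Beat 23 falls within Gadd9.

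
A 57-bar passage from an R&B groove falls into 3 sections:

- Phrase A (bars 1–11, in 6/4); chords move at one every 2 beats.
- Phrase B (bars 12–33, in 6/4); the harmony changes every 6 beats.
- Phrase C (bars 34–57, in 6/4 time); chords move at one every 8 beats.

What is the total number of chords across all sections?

73 chords

A: 11 bars × 6 beats = 66 beats; 2 beats/chord → 33 chords.
B: 22 bars × 6 beats = 132 beats; 6 beats/chord → 22 chords.
C: 24 bars × 6 beats = 144 beats; 8 beats/chord → 18 chords.
Total: 33 + 22 + 18 = 73.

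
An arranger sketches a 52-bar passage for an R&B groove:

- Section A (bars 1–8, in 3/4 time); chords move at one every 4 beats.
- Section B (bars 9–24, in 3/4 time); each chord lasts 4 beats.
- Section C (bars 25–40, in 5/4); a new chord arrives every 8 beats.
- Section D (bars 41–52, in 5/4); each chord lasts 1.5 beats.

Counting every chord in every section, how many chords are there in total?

68 chords

A: 8 bars × 3 beats = 24 beats; 4 beats/chord → 6 chords.
B: 16 bars × 3 beats = 48 beats; 4 beats/chord → 12 chords.
C: 16 bars × 5 beats = 80 beats; 8 beats/chord → 10 chords.
D: 12 bars × 5 beats = 60 beats; 1.5 beats/chord → 40 chords.
Total: 6 + 12 + 10 + 40 = 68.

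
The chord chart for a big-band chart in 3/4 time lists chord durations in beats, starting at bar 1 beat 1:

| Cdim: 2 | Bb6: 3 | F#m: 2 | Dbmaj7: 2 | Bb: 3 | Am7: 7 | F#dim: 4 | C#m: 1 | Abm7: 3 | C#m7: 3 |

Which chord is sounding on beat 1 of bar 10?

Beat 1 of bar 10 is beat (10−1)×3 + 1 = 28 overall.
Running totals: Cdim ends at 2, Bb6 ends at 5, F#m ends at 7, Dbmaj7 ends at 9, Bb ends at 12, Am7 ends at 19, F#dim ends at 23, C#m ends at 24, Abm7 ends at 27, C#m7 ends at 30.
Beat 28 falls within C#m7.

C#m7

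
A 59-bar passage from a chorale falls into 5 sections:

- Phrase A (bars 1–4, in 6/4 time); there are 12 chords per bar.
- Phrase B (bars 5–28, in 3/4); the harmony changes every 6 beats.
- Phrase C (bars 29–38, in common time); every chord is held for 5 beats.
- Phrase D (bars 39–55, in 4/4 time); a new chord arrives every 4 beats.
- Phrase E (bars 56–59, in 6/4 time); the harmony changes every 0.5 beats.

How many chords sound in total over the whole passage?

133 chords

A: 4·6 = 24 beats, 24/0.5 = 48 chords.
B: 24·3 = 72 beats, 72/6 = 12 chords.
C: 10·4 = 40 beats, 40/5 = 8 chords.
D: 17·4 = 68 beats, 68/4 = 17 chords.
E: 4·6 = 24 beats, 24/0.5 = 48 chords.
Total: 48 + 12 + 8 + 17 + 48 = 133.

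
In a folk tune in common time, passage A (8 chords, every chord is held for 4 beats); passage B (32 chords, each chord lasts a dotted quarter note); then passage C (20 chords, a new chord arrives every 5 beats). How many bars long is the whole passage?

A: 8 × 4 = 32 beats = 8 bars.
B: 32 × 1.5 = 48 beats = 12 bars.
C: 20 × 5 = 100 beats = 25 bars.
Total: 8 + 12 + 25 = 45 bars.

45 bars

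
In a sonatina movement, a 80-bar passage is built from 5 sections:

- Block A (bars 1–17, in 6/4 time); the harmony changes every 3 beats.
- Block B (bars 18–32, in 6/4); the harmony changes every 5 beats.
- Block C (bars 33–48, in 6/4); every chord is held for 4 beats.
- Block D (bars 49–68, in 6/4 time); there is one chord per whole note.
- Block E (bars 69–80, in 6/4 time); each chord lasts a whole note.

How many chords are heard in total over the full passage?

A: 17·6 = 102 beats, 102/3 = 34 chords.
B: 15·6 = 90 beats, 90/5 = 18 chords.
C: 16·6 = 96 beats, 96/4 = 24 chords.
D: 20·6 = 120 beats, 120/4 = 30 chords.
E: 12·6 = 72 beats, 72/4 = 18 chords.
Total: 34 + 18 + 24 + 30 + 18 = 124.

124 chords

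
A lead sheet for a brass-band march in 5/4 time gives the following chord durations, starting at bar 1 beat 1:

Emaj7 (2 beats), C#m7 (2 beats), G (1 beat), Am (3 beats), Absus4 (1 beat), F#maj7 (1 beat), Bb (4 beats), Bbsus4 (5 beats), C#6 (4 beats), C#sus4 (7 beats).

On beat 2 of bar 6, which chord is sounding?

Beat 2 of bar 6 is beat (6−1)×5 + 2 = 27 overall.
Running totals: Emaj7 ends at 2, C#m7 ends at 4, G ends at 5, Am ends at 8, Absus4 ends at 9, F#maj7 ends at 10, Bb ends at 14, Bbsus4 ends at 19, C#6 ends at 23, C#sus4 ends at 30.
Beat 27 falls within C#sus4.

C#sus4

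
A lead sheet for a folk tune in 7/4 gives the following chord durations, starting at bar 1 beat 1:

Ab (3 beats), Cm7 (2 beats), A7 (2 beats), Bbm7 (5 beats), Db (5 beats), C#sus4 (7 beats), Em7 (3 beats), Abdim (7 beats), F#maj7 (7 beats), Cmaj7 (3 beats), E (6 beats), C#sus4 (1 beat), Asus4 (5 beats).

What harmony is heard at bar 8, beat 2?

C#sus4

Beat 2 of bar 8 is beat (8−1)×7 + 2 = 51 overall.
Running totals: Ab ends at 3, Cm7 ends at 5, A7 ends at 7, Bbm7 ends at 12, Db ends at 17, C#sus4 ends at 24, Em7 ends at 27, Abdim ends at 34, F#maj7 ends at 41, Cmaj7 ends at 44, E ends at 50, C#sus4 ends at 51.
Beat 51 falls within C#sus4.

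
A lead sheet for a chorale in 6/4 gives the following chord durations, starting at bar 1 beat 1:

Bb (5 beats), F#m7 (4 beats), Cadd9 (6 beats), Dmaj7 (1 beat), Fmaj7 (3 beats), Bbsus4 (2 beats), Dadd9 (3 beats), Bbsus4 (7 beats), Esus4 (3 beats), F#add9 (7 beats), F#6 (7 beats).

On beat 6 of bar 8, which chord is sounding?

Beat 6 of bar 8 is beat (8−1)×6 + 6 = 48 overall.
Running totals: Bb ends at 5, F#m7 ends at 9, Cadd9 ends at 15, Dmaj7 ends at 16, Fmaj7 ends at 19, Bbsus4 ends at 21, Dadd9 ends at 24, Bbsus4 ends at 31, Esus4 ends at 34, F#add9 ends at 41, F#6 ends at 48.
Beat 48 falls within F#6.

F#6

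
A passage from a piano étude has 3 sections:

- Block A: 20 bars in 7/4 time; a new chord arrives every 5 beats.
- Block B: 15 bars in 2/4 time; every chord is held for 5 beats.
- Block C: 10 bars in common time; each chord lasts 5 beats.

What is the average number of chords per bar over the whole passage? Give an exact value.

A: 20 bars of 7 beats is 140 beats; at 5 beats each that's 28 chords.
B: 15 bars of 2 beats is 30 beats; at 5 beats each that's 6 chords.
C: 10 bars of 4 beats is 40 beats; at 5 beats each that's 8 chords.
Overall: 42 chords over 45 bars → 42/45 = 14/15 chords per bar.

14/15 chords per bar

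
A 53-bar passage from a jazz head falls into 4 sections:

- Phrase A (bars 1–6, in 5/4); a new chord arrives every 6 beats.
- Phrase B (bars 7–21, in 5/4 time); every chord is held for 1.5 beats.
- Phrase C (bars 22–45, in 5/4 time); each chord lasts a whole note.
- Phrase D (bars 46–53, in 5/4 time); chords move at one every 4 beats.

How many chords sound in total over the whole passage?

95 chords

A: 6·5 = 30 beats, 30/6 = 5 chords.
B: 15·5 = 75 beats, 75/1.5 = 50 chords.
C: 24·5 = 120 beats, 120/4 = 30 chords.
D: 8·5 = 40 beats, 40/4 = 10 chords.
Total: 5 + 50 + 30 + 10 = 95.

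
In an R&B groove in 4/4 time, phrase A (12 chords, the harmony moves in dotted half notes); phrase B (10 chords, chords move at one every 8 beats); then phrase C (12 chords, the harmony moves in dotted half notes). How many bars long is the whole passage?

38 bars

A: 12 × 3 = 36 beats = 9 bars.
B: 10 × 8 = 80 beats = 20 bars.
C: 12 × 3 = 36 beats = 9 bars.
Total: 9 + 20 + 9 = 38 bars.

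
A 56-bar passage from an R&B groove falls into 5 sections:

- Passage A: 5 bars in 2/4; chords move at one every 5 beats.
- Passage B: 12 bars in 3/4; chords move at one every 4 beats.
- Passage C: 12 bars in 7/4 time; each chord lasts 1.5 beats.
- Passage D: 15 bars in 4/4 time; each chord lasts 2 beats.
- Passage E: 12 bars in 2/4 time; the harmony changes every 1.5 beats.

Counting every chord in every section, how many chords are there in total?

A has 10 beats and chords last 5 each, so 2 chords.
B has 36 beats and chords last 4 each, so 9 chords.
C has 84 beats and chords last 1.5 each, so 56 chords.
D has 60 beats and chords last 2 each, so 30 chords.
E has 24 beats and chords last 1.5 each, so 16 chords.
Total: 2 + 9 + 56 + 30 + 16 = 113.

113 chords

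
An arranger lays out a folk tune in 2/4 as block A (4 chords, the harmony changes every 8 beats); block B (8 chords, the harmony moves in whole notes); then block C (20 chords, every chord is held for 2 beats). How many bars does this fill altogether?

A: 4 × 8 = 32 beats = 16 bars.
B: 8 × 4 = 32 beats = 16 bars.
C: 20 × 2 = 40 beats = 20 bars.
Total: 16 + 16 + 20 = 52 bars.

52 bars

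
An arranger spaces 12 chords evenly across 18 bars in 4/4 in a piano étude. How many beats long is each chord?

18 bars × 4 beats/bar = 72 beats total.
72 beats ÷ 12 chords = 6 beats per chord.

6 beats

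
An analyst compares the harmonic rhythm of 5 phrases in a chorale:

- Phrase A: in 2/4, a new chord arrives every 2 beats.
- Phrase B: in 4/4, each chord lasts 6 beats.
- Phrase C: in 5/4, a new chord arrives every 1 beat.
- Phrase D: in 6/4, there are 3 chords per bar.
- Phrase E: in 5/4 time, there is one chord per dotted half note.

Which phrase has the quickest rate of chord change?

Phrase C

A: 2 beats/bar ÷ 2 beats/chord = 1 chord/bar.
B: 4 beats/bar ÷ 6 beats/chord = 2/3 chords/bar.
C: 5 beats/bar ÷ 1 beat/chord = 5 chords/bar.
D: 6 beats/bar ÷ 2 beats/chord = 3 chords/bar.
E: 5 beats/bar ÷ 3 beats/chord = 5/3 chords/bar.
Fastest is C at 5 chords/bar.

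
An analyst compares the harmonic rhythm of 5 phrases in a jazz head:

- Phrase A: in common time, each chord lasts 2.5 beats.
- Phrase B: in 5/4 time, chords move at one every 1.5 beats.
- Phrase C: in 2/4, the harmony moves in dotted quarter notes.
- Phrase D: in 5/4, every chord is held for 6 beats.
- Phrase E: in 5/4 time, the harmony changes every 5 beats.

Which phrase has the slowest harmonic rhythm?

A: 4 beats/bar ÷ 2.5 beats/chord = 1.6 chords/bar.
B: 5 beats/bar ÷ 1.5 beats/chord = 10/3 chords/bar.
C: 2 beats/bar ÷ 1.5 beats/chord = 4/3 chords/bar.
D: 5 beats/bar ÷ 6 beats/chord = 5/6 chords/bar.
E: 5 beats/bar ÷ 5 beats/chord = 1 chord/bar.
Slowest is D at 5/6 chords/bar.

Phrase D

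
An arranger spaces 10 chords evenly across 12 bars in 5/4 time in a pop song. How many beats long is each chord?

6 beats

12 bars × 5 beats/bar = 60 beats total.
60 beats ÷ 10 chords = 6 beats per chord.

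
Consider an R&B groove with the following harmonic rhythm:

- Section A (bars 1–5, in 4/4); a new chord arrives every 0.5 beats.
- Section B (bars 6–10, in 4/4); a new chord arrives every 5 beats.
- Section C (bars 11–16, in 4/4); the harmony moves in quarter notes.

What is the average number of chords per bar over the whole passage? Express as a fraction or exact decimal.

4.25 chords per bar

A: 5 × 4 = 20 beats ÷ 0.5 = 40 chords.
B: 5 × 4 = 20 beats ÷ 5 = 4 chords.
C: 6 × 4 = 24 beats ÷ 1 = 24 chords.
Overall: 68 chords over 16 bars → 68/16 = 4.25 chords per bar.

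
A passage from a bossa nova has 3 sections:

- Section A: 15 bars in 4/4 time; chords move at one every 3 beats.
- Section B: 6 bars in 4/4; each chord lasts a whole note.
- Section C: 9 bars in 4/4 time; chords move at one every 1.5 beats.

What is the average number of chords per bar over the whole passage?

A: 15 bars of 4 beats is 60 beats; at 3 beats each that's 20 chords.
B: 6 bars of 4 beats is 24 beats; at 4 beats each that's 6 chords.
C: 9 bars of 4 beats is 36 beats; at 1.5 beats each that's 24 chords.
Overall: 50 chords over 30 bars → 50/30 = 5/3 chords per bar.

5/3 chords per bar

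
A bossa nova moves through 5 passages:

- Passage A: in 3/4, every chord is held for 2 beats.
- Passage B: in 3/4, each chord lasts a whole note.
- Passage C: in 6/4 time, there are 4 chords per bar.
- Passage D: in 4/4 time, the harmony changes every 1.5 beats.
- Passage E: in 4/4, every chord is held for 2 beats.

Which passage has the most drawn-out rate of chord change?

Passage B

A: each chord is 2 beats in 3/4, so 1.5 per bar.
B: each chord is 4 beats in 3/4, so 0.75 per bar.
C: each chord is 1.5 beats in 6/4, so 4 per bar.
D: each chord is 1.5 beats in 4/4, so 8/3 per bar.
E: each chord is 2 beats in 4/4, so 2 per bar.
Slowest is B at 0.75 chords/bar.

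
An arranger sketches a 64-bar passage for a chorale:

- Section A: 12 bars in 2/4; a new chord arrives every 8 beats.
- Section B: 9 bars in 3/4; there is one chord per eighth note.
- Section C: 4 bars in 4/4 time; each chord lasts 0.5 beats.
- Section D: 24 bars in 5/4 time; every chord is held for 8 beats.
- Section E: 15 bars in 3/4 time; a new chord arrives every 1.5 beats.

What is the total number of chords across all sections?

A has 24 beats and chords last 8 each, so 3 chords.
B has 27 beats and chords last 0.5 each, so 54 chords.
C has 16 beats and chords last 0.5 each, so 32 chords.
D has 120 beats and chords last 8 each, so 15 chords.
E has 45 beats and chords last 1.5 each, so 30 chords.
Total: 3 + 54 + 32 + 15 + 30 = 134.

134 chords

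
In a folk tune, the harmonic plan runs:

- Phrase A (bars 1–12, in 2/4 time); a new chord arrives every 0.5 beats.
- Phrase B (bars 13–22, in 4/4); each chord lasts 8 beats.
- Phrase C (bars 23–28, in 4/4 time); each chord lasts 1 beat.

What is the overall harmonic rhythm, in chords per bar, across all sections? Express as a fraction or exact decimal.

A: 12 bars of 2 beats is 24 beats; at 0.5 beats each that's 48 chords.
B: 10 bars of 4 beats is 40 beats; at 8 beats each that's 5 chords.
C: 6 bars of 4 beats is 24 beats; at 1 beat each that's 24 chords.
Overall: 77 chords over 28 bars → 77/28 = 2.75 chords per bar.

2.75 chords per bar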